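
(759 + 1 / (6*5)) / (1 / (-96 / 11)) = -364336 / 55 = -6624.29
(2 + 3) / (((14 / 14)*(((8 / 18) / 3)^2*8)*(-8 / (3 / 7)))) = -10935 / 7168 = -1.53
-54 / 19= -2.84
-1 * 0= 0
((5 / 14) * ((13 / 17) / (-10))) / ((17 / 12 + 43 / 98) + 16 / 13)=-3549 / 401047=-0.01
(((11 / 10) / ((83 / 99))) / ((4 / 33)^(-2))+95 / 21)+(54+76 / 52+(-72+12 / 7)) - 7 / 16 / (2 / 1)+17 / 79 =-2945623943 / 286409760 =-10.28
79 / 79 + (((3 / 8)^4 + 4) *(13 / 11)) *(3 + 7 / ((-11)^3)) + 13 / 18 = 4304089069 / 269862912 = 15.95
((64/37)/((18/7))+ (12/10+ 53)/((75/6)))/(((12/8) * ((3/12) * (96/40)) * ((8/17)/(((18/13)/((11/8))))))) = 14177048/1190475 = 11.91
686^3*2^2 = 1291315424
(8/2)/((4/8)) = 8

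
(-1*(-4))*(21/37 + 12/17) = 3204/629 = 5.09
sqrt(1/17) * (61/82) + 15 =61 * sqrt(17)/1394 + 15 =15.18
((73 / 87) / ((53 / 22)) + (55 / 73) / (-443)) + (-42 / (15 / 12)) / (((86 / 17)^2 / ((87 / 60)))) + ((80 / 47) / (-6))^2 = -134905027300269533 / 91357791991183350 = -1.48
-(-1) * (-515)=-515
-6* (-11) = 66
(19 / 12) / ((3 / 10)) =95 / 18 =5.28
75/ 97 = 0.77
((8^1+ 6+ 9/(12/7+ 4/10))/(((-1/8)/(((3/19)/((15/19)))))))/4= -1351/185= -7.30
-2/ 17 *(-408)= 48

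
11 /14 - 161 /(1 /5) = -11259 /14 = -804.21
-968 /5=-193.60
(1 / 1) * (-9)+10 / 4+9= 5 / 2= 2.50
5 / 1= 5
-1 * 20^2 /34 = -200 /17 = -11.76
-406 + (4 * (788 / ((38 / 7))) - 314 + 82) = -1090 / 19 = -57.37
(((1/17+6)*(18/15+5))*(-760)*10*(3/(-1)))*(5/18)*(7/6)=42466900/153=277561.44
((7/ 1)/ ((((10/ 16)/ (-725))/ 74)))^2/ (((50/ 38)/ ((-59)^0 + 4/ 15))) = 5213659822336/ 15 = 347577321489.07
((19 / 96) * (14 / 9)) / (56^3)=19 / 10838016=0.00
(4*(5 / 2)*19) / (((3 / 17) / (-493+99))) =-1272620 / 3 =-424206.67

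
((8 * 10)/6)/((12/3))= 10/3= 3.33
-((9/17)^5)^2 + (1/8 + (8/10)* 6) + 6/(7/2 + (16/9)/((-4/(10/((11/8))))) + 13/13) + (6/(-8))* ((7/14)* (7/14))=383309529423713801/40481157521015920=9.47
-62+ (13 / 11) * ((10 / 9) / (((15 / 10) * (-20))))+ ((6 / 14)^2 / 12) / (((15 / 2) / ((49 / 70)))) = -12898603 / 207900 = -62.04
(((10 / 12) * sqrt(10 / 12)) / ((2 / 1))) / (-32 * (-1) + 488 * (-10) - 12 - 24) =-5 * sqrt(30) / 351648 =-0.00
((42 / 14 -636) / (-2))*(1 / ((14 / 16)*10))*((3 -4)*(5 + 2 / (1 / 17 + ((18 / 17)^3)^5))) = -51019721910846173343006 / 242025645506290077635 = -210.80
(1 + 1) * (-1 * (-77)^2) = -11858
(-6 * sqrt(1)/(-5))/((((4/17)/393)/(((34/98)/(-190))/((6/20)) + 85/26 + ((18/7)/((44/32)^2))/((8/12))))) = 10629.38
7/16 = 0.44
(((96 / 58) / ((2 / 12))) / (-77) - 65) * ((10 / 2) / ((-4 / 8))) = 1454330 / 2233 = 651.29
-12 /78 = -2 /13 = -0.15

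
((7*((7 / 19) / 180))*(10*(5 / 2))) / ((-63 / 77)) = -2695 / 6156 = -0.44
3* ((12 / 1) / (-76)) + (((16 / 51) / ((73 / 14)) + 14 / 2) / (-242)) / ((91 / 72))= -18424977 / 37089767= -0.50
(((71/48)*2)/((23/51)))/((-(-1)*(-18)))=-1207/3312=-0.36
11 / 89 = 0.12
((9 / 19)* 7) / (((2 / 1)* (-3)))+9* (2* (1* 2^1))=1347 / 38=35.45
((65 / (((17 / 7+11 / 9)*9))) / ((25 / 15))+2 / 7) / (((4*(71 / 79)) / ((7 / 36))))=0.08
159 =159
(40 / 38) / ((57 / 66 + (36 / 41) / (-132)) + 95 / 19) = 18040 / 100377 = 0.18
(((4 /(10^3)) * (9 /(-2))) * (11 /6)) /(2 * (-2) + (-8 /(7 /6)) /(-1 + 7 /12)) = -231 /87200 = -0.00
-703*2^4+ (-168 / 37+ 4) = -416196 / 37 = -11248.54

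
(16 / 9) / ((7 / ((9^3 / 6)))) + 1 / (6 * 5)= 30.89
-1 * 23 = -23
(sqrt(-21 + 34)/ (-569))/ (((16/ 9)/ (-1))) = 9 * sqrt(13)/ 9104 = 0.00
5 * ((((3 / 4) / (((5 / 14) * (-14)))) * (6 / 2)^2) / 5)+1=-7 / 20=-0.35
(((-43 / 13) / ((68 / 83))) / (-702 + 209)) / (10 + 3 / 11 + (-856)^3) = -0.00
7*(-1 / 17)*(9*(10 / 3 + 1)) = -273 / 17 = -16.06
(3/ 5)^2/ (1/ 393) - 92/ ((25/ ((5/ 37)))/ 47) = 109249/ 925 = 118.11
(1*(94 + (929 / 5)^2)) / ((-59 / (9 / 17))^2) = 70096671 / 25150225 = 2.79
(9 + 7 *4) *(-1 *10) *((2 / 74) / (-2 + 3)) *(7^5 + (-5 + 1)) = -168030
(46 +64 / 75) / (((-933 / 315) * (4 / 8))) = -49196 / 1555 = -31.64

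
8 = 8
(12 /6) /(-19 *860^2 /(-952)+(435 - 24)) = 238 /1805459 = 0.00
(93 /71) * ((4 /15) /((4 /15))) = 93 /71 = 1.31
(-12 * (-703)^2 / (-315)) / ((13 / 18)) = 11861016 / 455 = 26068.17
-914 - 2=-916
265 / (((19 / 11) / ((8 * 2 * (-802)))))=-37405280 / 19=-1968698.95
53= 53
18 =18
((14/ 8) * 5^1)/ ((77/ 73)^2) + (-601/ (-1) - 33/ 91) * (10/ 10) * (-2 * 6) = -317107279/ 44044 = -7199.78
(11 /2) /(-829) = -11 /1658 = -0.01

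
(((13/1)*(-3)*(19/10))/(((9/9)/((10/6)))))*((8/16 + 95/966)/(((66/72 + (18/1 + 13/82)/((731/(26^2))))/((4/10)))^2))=-6155573146857888/163274080621255625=-0.04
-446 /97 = -4.60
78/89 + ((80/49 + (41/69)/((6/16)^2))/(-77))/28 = 1275329822/1459709559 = 0.87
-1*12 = -12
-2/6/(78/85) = -85/234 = -0.36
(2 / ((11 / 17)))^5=45435424 / 161051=282.12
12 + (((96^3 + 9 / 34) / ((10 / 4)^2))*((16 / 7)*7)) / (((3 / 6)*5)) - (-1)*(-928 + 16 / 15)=5769725636 / 6375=905055.00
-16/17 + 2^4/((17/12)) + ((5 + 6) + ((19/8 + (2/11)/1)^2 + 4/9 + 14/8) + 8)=45123977/1184832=38.08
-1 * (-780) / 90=26 / 3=8.67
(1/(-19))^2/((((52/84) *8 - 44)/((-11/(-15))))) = -77/1480100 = -0.00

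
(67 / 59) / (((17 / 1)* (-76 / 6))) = -201 / 38114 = -0.01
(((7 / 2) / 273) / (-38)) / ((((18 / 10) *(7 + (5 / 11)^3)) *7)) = -6655 / 1763123544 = -0.00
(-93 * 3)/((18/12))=-186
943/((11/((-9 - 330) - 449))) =-743084/11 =-67553.09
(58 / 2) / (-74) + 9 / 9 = 45 / 74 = 0.61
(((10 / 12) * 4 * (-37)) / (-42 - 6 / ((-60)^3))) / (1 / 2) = 8880000 / 1511999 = 5.87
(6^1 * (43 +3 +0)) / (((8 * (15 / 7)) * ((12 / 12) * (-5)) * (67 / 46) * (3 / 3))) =-3703 / 1675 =-2.21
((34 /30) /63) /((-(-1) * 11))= 17 /10395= 0.00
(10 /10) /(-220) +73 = 16059 /220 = 73.00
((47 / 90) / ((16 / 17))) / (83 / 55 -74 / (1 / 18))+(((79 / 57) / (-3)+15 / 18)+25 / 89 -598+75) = -18615331584071 / 35637784416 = -522.35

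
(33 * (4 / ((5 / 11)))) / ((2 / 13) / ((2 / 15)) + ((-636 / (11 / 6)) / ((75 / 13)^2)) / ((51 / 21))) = -441226500 / 4767571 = -92.55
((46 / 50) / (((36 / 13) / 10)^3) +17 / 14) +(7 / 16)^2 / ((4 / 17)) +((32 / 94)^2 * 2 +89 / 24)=568958527247 / 11543067648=49.29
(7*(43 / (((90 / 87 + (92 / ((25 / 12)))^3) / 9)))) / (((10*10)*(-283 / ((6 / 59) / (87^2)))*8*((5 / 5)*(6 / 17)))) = -3198125 / 604639977520917696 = -0.00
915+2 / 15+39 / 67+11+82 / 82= 932354 / 1005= 927.72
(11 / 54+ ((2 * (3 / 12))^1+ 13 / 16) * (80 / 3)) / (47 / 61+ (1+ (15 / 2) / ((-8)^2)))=7421504 / 397953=18.65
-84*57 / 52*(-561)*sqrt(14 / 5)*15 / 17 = 118503*sqrt(70) / 13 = 76266.71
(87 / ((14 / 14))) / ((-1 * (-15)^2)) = -29 / 75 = -0.39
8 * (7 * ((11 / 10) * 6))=1848 / 5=369.60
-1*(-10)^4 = -10000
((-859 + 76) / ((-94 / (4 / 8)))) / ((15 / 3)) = 783 / 940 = 0.83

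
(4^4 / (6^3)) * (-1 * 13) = -416 / 27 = -15.41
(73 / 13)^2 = 5329 / 169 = 31.53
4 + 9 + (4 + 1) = 18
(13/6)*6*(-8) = -104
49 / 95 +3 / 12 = 291 / 380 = 0.77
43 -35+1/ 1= 9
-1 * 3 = -3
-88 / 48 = -11 / 6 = -1.83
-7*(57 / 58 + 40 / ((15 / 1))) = -25.55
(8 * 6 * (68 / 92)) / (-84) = -68 / 161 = -0.42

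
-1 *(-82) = 82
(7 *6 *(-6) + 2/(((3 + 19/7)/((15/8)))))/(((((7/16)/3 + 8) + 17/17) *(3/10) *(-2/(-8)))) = -160860/439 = -366.42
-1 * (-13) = 13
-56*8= -448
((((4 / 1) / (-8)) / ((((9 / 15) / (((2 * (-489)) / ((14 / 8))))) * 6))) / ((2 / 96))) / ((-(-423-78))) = 26080 / 3507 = 7.44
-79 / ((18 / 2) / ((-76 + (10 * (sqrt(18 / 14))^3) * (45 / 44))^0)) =-79 / 9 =-8.78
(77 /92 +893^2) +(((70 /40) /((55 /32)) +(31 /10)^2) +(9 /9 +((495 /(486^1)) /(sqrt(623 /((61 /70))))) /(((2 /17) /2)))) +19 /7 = 187 * sqrt(54290) /67284 +35307726544 /44275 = 797464.83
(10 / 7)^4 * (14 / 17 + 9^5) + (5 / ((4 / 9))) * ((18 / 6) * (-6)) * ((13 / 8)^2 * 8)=157821800435 / 653072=241660.64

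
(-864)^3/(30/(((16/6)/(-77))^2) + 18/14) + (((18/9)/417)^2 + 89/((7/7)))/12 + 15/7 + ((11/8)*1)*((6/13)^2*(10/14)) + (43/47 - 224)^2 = 11636033276196249388163/484985605574230956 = 23992.53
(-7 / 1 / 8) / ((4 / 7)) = -49 / 32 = -1.53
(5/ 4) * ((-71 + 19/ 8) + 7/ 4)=-2675/ 32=-83.59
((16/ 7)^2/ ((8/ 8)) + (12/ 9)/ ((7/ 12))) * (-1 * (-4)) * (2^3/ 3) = 11776/ 147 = 80.11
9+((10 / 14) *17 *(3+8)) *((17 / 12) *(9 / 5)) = 9789 / 28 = 349.61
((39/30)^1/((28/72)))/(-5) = -117/175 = -0.67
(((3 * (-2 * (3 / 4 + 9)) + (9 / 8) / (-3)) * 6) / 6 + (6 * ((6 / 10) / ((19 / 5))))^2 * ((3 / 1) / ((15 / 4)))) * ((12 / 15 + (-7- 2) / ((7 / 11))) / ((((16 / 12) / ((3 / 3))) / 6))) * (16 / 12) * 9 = 10588874283 / 252700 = 41902.95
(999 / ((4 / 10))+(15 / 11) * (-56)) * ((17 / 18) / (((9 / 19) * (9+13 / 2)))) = 5734865 / 18414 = 311.44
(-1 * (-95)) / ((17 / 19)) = 1805 / 17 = 106.18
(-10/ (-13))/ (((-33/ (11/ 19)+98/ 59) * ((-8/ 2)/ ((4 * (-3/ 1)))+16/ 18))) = -1062/ 93379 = -0.01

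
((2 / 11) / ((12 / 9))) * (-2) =-3 / 11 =-0.27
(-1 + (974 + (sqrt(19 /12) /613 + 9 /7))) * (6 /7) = 835.10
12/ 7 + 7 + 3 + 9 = 145/ 7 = 20.71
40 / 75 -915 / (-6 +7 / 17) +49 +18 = 65912 / 285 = 231.27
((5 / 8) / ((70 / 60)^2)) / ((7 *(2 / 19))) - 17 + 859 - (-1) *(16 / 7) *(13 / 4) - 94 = 1037303 / 1372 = 756.05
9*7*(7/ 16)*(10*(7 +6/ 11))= 183015/ 88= 2079.72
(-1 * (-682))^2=465124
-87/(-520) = 87/520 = 0.17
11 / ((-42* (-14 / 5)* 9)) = 55 / 5292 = 0.01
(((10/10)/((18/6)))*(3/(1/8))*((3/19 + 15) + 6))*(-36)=-115776/19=-6093.47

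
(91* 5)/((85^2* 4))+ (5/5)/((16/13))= 19149/23120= 0.83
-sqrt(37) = -6.08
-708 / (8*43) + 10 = 7.94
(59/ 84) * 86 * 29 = 73573/ 42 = 1751.74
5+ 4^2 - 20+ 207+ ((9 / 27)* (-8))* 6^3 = -368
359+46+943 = 1348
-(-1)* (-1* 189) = -189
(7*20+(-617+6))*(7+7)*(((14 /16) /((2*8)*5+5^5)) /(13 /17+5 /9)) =-3531087 /2589640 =-1.36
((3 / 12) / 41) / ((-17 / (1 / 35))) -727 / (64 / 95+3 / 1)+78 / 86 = -288464449727 / 1464383060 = -196.99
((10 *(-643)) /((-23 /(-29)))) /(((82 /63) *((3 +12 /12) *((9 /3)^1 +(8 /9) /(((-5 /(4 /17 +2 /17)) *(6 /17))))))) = -551.77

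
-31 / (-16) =31 / 16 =1.94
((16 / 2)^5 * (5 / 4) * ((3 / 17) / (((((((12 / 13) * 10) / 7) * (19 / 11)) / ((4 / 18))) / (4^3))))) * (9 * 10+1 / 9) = 106405691392 / 26163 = 4067029.45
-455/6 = -75.83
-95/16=-5.94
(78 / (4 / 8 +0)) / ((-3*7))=-52 / 7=-7.43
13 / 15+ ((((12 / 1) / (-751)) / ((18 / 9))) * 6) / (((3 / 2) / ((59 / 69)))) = 217469 / 259095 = 0.84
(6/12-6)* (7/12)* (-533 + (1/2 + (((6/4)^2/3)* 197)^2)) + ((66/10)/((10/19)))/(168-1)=-36515340697/534400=-68329.60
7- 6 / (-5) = 41 / 5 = 8.20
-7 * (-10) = 70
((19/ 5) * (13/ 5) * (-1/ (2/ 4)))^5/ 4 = -7354865808056/ 9765625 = -753138.26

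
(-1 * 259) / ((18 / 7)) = -1813 / 18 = -100.72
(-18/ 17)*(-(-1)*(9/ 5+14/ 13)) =-198/ 65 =-3.05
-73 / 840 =-0.09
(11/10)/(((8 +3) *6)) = 1/60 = 0.02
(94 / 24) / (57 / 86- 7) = -2021 / 3270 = -0.62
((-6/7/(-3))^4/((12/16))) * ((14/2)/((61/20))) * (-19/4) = -6080/62769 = -0.10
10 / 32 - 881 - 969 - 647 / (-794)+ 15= -11648759 / 6352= -1833.87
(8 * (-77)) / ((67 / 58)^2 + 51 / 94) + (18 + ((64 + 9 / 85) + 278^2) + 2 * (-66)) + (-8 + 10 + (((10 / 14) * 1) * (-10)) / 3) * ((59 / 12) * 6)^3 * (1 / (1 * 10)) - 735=2276092042979 / 30270030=75192.92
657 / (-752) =-657 / 752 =-0.87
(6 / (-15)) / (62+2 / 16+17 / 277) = -4432 / 689025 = -0.01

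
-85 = -85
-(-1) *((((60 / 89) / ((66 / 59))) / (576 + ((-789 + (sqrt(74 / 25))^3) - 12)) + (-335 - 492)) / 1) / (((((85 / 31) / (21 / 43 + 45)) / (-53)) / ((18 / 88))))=7892465134500 *sqrt(74) / 6223794971517739 + 4628508484082589854469 / 31118974857588695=148735.90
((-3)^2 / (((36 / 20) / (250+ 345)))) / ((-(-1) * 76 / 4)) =2975 / 19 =156.58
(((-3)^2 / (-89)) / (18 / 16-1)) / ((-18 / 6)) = 24 / 89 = 0.27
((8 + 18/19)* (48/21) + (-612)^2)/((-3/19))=-2372241.52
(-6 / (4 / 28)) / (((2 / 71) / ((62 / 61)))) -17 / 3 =-278363 / 183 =-1521.11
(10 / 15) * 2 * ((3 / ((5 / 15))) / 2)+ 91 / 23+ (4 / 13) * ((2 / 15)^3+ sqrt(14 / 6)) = 10.43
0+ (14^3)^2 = 7529536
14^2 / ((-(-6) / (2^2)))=392 / 3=130.67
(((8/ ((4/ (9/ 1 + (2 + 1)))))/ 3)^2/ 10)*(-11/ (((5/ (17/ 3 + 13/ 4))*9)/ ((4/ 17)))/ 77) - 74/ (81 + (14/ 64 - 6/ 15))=-0.96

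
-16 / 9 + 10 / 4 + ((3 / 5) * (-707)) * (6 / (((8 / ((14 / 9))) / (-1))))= 22303 / 45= 495.62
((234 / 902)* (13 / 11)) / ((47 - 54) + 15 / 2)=0.61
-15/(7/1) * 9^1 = -135/7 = -19.29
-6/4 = -3/2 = -1.50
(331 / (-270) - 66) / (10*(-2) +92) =-18151 / 19440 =-0.93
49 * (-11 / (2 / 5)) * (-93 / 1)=250635 / 2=125317.50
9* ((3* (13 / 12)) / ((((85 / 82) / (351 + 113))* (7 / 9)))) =10016136 / 595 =16833.84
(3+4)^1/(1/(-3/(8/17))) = -357/8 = -44.62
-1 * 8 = -8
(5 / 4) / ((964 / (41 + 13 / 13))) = 105 / 1928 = 0.05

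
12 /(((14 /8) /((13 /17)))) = 5.24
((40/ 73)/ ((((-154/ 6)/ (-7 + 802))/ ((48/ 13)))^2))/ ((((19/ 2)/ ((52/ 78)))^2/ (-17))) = -15843299328000/ 26405732353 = -599.99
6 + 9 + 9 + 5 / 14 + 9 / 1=467 / 14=33.36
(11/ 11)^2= 1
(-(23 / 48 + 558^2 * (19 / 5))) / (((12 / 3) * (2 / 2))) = -283964083 / 960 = -295795.92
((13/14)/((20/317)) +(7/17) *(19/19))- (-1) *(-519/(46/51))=-61339829/109480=-560.28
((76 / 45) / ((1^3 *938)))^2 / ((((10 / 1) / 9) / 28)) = 2888 / 35350875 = 0.00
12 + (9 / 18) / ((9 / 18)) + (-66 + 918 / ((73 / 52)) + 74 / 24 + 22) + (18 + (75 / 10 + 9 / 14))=3998947 / 6132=652.14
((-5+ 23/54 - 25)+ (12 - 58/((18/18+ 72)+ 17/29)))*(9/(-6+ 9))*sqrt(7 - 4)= -1057997*sqrt(3)/19206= -95.41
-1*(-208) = 208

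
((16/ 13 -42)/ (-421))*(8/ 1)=4240/ 5473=0.77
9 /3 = 3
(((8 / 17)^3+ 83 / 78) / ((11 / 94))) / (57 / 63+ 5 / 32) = 9.41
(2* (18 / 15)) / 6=2 / 5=0.40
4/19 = 0.21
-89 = -89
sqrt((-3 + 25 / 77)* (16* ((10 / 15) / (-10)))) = 1.69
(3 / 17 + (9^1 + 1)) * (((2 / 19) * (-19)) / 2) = -173 / 17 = -10.18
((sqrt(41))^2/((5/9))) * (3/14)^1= 15.81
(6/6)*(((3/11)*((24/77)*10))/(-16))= -0.05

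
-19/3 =-6.33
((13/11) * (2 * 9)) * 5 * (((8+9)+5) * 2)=4680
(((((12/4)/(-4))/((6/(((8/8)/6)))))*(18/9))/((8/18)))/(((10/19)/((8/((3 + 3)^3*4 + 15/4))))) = -19/11570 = -0.00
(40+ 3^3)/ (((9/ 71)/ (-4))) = -19028/ 9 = -2114.22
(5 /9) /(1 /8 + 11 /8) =0.37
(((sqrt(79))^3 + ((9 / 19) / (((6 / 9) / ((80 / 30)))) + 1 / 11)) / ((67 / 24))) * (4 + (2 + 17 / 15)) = 71048 / 14003 + 67624 * sqrt(79) / 335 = 1799.27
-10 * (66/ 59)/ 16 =-165/ 236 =-0.70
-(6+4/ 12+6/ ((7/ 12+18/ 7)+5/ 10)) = -7345/ 921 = -7.98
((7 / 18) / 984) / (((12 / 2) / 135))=35 / 3936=0.01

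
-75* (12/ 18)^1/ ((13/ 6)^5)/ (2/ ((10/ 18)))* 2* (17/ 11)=-3672000/ 4084223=-0.90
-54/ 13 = -4.15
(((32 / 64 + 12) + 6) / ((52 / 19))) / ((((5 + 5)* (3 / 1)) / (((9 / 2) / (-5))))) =-2109 / 10400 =-0.20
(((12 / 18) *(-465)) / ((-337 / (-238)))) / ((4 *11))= -18445 / 3707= -4.98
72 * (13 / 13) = 72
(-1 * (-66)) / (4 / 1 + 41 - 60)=-22 / 5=-4.40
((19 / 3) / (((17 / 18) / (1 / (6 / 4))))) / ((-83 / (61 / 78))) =-2318 / 55029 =-0.04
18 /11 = 1.64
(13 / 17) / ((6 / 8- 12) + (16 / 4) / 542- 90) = -14092 / 1865699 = -0.01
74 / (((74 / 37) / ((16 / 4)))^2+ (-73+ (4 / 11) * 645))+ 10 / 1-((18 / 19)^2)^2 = 8954553022 / 927755199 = 9.65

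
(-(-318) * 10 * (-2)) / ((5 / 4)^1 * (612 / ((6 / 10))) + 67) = -3180 / 671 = -4.74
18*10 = 180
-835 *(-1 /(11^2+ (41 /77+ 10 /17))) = 1093015 /159856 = 6.84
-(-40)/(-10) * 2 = -8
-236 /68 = -59 /17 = -3.47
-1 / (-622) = 1 / 622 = 0.00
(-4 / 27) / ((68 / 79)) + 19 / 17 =434 / 459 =0.95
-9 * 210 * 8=-15120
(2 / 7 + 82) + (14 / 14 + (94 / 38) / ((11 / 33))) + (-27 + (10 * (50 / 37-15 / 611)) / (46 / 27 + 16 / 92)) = 124060016888 / 1752924173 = 70.77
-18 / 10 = -9 / 5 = -1.80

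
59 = 59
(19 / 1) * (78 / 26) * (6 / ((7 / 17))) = 830.57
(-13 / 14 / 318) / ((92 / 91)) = -169 / 58512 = -0.00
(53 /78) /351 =53 /27378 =0.00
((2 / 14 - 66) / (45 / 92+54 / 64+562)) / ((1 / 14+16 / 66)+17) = -22393536 / 3316489387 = -0.01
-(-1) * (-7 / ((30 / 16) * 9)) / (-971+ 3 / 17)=119 / 278505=0.00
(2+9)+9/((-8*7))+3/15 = 3091/280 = 11.04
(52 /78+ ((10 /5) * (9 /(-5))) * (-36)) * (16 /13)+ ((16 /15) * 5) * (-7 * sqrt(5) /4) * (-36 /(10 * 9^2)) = 161.26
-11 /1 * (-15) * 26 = 4290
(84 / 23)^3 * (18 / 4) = 2667168 / 12167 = 219.21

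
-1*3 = -3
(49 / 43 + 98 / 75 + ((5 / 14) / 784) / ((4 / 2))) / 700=173195453 / 49556640000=0.00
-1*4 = -4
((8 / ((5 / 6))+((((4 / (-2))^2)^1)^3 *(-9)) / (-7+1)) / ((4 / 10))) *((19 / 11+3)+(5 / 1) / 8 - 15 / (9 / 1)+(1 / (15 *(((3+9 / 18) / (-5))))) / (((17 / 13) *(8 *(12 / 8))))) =346789 / 357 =971.40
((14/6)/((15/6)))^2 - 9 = -1829/225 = -8.13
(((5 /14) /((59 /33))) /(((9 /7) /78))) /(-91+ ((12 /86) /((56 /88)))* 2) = -215215 /1608281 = -0.13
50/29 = 1.72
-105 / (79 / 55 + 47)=-1925 / 888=-2.17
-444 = -444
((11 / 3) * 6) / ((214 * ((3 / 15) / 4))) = 220 / 107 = 2.06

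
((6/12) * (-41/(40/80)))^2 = 1681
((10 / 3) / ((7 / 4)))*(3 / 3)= 40 / 21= 1.90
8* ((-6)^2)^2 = 10368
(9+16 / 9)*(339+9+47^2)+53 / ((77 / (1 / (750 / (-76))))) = 27558.71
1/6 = 0.17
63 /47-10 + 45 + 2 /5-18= 4404 /235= 18.74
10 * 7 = 70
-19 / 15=-1.27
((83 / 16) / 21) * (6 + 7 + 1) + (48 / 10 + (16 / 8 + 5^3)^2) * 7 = 13552807 / 120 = 112940.06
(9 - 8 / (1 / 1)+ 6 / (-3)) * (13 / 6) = -13 / 6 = -2.17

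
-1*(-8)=8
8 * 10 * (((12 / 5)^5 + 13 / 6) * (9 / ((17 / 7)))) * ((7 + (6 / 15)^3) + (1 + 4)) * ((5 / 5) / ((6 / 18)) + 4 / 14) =1276607328672 / 1328125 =961210.22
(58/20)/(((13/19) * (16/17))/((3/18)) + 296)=9367/968560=0.01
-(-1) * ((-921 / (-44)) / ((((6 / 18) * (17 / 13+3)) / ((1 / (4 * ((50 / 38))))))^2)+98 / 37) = 153935353237 / 51054080000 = 3.02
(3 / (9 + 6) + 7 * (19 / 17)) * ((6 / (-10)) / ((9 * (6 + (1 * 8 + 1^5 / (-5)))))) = -682 / 17595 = -0.04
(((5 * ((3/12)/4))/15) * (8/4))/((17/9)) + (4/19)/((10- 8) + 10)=307/7752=0.04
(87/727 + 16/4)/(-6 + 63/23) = -13777/10905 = -1.26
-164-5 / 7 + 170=37 / 7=5.29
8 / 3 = 2.67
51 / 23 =2.22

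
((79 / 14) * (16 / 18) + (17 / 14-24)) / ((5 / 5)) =-2239 / 126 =-17.77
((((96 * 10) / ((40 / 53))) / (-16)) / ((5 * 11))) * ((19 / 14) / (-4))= 3021 / 6160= 0.49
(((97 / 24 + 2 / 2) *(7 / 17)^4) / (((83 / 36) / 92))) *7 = 280643286 / 6932243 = 40.48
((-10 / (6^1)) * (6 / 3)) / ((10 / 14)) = -14 / 3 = -4.67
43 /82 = 0.52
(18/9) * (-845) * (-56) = 94640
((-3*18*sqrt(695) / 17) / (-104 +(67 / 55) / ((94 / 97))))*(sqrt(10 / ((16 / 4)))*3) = 2093850*sqrt(278) / 9030077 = 3.87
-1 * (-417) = 417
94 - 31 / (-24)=2287 / 24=95.29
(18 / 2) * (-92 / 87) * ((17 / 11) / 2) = -2346 / 319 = -7.35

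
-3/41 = -0.07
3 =3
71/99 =0.72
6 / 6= 1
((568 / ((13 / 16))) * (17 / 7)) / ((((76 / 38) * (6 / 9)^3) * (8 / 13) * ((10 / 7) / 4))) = 65178 / 5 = 13035.60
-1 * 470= -470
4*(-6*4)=-96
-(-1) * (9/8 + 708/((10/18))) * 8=51021/5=10204.20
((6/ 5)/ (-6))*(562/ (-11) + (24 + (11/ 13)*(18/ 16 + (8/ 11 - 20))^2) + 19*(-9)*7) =8652471/ 45760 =189.08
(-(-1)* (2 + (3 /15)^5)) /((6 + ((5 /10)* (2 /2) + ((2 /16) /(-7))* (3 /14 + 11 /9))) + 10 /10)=44107056 /164809375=0.27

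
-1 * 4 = -4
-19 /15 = -1.27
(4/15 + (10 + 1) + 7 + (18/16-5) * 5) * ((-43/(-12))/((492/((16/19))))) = -0.01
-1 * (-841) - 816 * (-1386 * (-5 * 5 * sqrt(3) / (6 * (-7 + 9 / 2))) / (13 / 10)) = 2512261.38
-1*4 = -4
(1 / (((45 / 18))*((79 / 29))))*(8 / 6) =232 / 1185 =0.20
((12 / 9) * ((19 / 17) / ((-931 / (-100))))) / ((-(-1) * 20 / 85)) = 100 / 147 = 0.68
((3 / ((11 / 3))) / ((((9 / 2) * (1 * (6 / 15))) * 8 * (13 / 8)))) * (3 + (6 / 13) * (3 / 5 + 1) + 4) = 503 / 1859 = 0.27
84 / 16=21 / 4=5.25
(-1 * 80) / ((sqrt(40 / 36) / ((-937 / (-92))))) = -5622 * sqrt(10) / 23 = -772.97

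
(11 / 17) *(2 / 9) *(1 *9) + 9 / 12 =139 / 68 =2.04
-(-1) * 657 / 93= 219 / 31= 7.06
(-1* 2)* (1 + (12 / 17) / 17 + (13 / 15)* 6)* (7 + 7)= -252532 / 1445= -174.76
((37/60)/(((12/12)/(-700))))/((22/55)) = -6475/6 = -1079.17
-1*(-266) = 266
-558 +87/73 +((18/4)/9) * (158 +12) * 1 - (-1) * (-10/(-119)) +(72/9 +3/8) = -32200915/69496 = -463.35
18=18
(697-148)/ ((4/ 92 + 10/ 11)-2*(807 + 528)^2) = -138897/ 901805609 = -0.00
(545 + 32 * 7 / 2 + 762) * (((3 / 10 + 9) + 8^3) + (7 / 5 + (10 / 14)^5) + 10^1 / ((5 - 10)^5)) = 15587874846093 / 21008750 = 741970.60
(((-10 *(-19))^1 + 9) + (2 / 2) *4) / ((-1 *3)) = -203 / 3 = -67.67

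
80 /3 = 26.67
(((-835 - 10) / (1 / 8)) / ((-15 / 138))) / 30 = 31096 / 15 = 2073.07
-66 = -66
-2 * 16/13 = -32/13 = -2.46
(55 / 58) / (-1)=-55 / 58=-0.95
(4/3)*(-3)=-4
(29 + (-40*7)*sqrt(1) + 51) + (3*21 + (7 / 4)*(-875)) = -6673 / 4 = -1668.25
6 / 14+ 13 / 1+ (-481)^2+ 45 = 1619936 / 7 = 231419.43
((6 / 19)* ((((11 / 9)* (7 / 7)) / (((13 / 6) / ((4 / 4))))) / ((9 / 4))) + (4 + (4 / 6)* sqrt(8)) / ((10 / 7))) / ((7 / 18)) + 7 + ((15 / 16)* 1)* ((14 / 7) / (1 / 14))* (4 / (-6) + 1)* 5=12* sqrt(2) / 5 + 2010951 / 34580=61.55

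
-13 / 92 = -0.14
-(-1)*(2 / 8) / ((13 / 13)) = 1 / 4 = 0.25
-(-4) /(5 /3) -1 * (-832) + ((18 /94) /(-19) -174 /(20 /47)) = 759925 /1786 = 425.49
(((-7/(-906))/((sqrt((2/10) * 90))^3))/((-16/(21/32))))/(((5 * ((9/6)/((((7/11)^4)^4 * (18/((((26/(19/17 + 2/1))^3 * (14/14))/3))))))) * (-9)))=242433331216113915773 * sqrt(2)/82824808993553546696739340984320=0.00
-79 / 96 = -0.82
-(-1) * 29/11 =29/11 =2.64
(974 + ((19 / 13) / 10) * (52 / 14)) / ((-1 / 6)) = -204654 / 35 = -5847.26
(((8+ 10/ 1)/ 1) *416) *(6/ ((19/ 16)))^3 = 6624903168/ 6859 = 965870.12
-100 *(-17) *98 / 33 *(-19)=-3165400 / 33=-95921.21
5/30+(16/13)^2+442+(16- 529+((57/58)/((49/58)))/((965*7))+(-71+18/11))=-512002620917/3691918230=-138.68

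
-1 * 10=-10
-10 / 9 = -1.11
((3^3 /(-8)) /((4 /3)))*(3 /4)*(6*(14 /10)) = -5103 /320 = -15.95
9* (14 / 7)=18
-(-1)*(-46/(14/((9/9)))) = -23/7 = -3.29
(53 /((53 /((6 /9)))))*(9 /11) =6 /11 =0.55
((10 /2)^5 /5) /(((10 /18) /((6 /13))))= 6750 /13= 519.23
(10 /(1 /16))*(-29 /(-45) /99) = 928 /891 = 1.04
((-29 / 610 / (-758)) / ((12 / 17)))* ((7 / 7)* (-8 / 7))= -493 / 4854990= -0.00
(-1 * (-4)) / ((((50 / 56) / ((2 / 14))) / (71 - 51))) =12.80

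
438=438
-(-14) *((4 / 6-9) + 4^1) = -182 / 3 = -60.67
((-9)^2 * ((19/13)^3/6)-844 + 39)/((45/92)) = -154190942/98865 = -1559.61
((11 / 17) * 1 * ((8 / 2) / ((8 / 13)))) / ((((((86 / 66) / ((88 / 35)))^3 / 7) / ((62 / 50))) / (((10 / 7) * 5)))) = 108564432717312 / 57950664625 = 1873.39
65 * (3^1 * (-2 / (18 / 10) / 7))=-650 / 21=-30.95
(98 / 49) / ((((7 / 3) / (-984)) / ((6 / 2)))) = -17712 / 7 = -2530.29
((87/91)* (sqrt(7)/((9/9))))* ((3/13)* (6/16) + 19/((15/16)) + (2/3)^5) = 75065659* sqrt(7)/3832920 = 51.82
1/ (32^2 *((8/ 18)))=9/ 4096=0.00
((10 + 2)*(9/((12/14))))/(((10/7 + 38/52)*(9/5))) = 12740/393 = 32.42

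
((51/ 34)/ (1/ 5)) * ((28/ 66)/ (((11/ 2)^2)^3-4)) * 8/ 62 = 1792/ 120803001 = 0.00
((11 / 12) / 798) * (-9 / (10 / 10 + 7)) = -0.00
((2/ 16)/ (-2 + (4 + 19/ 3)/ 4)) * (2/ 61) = 3/ 427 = 0.01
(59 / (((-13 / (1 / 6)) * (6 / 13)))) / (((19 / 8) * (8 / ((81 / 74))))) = -531 / 5624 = -0.09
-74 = -74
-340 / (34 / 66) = -660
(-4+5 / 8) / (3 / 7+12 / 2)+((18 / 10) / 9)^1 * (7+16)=163 / 40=4.08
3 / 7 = 0.43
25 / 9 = 2.78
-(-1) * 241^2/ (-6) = -58081/ 6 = -9680.17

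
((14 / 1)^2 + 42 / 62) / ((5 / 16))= 97552 / 155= 629.37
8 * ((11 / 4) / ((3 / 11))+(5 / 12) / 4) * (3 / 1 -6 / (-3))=815 / 2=407.50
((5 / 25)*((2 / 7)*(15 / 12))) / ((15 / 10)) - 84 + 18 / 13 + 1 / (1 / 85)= 2.43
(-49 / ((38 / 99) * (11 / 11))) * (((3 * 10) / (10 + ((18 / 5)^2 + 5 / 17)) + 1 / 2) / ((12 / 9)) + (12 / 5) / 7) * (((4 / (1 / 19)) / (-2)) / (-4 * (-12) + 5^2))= 112.00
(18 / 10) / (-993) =-3 / 1655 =-0.00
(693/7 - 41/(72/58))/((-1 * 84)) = -0.79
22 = 22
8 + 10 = 18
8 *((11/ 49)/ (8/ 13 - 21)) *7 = -1144/ 1855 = -0.62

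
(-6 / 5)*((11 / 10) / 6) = -0.22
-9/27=-1/3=-0.33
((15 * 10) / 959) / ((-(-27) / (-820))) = -41000 / 8631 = -4.75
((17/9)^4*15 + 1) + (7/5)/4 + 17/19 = 160555411/831060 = 193.19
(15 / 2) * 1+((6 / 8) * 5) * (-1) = 15 / 4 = 3.75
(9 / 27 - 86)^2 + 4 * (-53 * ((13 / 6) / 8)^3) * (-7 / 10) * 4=7350.57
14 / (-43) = -14 / 43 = -0.33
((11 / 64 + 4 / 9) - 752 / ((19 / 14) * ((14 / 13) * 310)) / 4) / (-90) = -341603 / 152668800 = -0.00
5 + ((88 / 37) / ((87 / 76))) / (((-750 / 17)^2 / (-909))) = 202680367 / 50296875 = 4.03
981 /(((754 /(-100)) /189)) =-9270450 /377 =-24590.05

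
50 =50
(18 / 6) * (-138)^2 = 57132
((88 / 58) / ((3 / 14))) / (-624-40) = -77 / 7221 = -0.01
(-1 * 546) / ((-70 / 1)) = 39 / 5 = 7.80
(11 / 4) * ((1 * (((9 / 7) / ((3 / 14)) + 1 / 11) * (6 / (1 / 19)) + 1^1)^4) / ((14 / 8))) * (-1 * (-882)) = 431309663675654526 / 1331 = 324049334091400.85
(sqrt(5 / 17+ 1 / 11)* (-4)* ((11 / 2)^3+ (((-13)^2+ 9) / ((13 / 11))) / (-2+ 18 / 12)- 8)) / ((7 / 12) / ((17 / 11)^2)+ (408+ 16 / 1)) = 9092484* sqrt(374) / 210392897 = 0.84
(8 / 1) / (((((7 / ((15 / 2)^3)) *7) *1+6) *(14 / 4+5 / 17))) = 0.34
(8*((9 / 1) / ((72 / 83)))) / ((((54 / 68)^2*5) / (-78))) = -2494648 / 1215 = -2053.21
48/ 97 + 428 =41564/ 97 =428.49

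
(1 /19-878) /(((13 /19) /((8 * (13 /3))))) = -133448 /3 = -44482.67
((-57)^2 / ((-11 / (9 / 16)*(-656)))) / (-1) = -29241 / 115456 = -0.25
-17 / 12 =-1.42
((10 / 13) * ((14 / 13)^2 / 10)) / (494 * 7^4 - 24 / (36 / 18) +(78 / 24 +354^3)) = 0.00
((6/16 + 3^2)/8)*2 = 2.34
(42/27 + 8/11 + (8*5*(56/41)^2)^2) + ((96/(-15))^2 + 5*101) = 6116.72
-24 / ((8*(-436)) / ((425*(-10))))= -6375 / 218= -29.24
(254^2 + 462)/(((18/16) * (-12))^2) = 259912/729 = 356.53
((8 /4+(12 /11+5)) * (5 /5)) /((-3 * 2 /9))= -267 /22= -12.14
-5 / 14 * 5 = -25 / 14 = -1.79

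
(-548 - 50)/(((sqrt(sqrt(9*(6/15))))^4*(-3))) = 1495/27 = 55.37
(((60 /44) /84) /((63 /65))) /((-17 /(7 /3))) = -325 /141372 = -0.00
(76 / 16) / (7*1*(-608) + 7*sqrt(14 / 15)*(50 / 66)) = -4717548 / 4226916883-3135*sqrt(210) / 33815335064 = -0.00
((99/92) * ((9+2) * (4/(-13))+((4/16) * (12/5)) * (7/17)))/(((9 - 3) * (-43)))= 114411/8742760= 0.01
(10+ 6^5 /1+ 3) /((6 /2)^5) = 7789 /243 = 32.05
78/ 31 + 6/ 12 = 187/ 62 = 3.02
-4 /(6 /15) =-10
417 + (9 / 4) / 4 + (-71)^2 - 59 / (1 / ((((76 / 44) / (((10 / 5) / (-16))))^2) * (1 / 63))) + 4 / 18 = 214662293 / 40656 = 5279.97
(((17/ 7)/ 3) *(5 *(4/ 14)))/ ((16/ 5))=425/ 1176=0.36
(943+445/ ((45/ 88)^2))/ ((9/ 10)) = 2142262/ 729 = 2938.63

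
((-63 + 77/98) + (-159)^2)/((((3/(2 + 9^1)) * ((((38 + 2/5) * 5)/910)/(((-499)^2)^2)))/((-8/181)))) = -1201017567943512.13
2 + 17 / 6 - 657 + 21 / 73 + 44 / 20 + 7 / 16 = -11374711 / 17520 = -649.24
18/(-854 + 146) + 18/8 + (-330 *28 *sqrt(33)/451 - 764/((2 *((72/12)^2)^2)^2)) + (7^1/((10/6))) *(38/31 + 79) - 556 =-3330484179527/15360088320 - 840 *sqrt(33)/41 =-334.52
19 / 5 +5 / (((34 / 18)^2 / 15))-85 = -86959 / 1445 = -60.18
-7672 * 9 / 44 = -17262 / 11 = -1569.27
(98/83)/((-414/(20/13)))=-0.00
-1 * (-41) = 41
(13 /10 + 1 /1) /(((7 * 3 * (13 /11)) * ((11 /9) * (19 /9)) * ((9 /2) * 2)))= 69 /17290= 0.00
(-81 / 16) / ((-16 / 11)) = 891 / 256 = 3.48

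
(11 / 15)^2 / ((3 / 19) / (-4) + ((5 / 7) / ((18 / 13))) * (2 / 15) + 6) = 193116 / 2165125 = 0.09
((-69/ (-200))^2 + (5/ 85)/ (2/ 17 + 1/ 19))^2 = 41767505641/ 193600000000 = 0.22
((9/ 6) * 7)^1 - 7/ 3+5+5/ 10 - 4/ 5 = 193/ 15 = 12.87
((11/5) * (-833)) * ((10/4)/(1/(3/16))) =-27489/32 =-859.03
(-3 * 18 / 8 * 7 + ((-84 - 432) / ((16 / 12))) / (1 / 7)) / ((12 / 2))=-3675 / 8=-459.38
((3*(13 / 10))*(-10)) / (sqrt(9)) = -13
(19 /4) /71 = 0.07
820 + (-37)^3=-49833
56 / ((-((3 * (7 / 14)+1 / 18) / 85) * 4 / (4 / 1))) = -3060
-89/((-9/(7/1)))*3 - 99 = 326/3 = 108.67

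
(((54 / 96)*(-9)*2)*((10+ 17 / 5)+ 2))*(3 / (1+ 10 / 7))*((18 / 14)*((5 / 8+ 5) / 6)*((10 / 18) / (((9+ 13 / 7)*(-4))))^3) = 0.00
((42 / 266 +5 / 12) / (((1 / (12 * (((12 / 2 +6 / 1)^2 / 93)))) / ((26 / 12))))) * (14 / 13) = 14672 / 589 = 24.91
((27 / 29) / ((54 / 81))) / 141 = 27 / 2726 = 0.01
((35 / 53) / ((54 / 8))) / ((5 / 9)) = 0.18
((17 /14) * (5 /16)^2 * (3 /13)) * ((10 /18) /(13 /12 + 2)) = 2125 /430976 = 0.00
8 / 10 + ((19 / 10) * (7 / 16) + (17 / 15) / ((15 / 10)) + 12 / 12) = 4877 / 1440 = 3.39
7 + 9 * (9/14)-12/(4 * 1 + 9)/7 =329/26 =12.65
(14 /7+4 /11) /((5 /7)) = 182 /55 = 3.31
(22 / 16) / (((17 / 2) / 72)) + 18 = 504 / 17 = 29.65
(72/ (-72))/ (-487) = 1/ 487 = 0.00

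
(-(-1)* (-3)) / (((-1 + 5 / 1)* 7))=-0.11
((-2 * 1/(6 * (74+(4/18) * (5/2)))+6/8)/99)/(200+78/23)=0.00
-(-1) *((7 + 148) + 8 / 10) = 779 / 5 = 155.80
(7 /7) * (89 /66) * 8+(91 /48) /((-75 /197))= 230003 /39600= 5.81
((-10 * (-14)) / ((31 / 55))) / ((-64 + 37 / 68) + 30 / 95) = -9948400 / 2528887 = -3.93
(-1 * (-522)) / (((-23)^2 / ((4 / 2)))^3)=4176 / 148035889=0.00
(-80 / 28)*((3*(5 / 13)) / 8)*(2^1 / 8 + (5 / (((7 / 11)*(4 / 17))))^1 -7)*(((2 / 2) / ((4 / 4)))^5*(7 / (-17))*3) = 83925 / 6188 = 13.56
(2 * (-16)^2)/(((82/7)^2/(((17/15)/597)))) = 106624/15053355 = 0.01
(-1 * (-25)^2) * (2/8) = -156.25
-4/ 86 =-2/ 43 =-0.05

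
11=11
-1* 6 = -6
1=1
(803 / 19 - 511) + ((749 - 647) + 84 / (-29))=-203668 / 551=-369.63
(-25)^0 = 1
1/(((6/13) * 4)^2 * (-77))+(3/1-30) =-1197673/44352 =-27.00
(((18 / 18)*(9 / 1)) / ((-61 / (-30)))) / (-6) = -45 / 61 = -0.74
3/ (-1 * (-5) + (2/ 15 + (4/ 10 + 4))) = 45/ 143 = 0.31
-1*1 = -1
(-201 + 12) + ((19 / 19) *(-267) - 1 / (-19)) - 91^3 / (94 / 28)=-200857047 / 893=-224923.90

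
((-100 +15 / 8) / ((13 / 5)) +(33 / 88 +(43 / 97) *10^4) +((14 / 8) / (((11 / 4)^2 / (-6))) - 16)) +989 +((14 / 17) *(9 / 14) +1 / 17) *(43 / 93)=5179227725209 / 964922244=5367.51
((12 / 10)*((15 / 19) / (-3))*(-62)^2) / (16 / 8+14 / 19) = -5766 / 13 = -443.54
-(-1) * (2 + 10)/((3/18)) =72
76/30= 38/15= 2.53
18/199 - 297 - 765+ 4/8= -422441/398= -1061.41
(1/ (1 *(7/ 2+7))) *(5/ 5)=2/ 21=0.10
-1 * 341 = -341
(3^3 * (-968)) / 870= -4356 / 145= -30.04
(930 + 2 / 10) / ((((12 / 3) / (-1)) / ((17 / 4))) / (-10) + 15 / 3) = 79067 / 433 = 182.60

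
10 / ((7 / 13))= 130 / 7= 18.57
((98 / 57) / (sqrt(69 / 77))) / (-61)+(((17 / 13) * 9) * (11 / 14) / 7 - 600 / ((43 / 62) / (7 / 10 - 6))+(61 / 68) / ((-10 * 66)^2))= 3721175338644451 / 811343332800 - 98 * sqrt(5313) / 239913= 4586.41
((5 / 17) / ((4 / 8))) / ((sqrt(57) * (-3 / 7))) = -70 * sqrt(57) / 2907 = -0.18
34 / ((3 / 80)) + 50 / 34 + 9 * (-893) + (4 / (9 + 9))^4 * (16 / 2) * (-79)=-795303868 / 111537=-7130.40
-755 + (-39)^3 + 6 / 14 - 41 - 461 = -424029 / 7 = -60575.57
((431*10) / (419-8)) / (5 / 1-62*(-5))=0.03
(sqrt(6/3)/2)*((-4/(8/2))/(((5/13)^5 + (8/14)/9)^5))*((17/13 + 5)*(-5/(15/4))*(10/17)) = 294486774981482141164578098603903439240*sqrt(2)/228896712453067759482670731435119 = 1819454.66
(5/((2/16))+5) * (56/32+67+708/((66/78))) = 1792845/44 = 40746.48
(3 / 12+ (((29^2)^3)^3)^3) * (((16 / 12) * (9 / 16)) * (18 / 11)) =1006736100026253227962228926784553353732911434784837721069594483543179771383934375 / 88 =11440182954843786681388960000000000000000000000000000000000000000000000000000000.00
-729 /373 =-1.95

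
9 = 9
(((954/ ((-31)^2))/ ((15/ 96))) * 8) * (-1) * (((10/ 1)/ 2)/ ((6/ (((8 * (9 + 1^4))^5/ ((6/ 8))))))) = -177838489600000/ 961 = -185055660353.80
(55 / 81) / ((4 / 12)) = 55 / 27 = 2.04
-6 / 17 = -0.35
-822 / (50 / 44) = -18084 / 25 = -723.36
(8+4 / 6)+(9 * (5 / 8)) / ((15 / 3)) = 235 / 24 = 9.79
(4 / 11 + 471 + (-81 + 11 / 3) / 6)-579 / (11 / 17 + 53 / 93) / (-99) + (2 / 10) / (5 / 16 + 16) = 12795694699 / 27619020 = 463.29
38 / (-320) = -0.12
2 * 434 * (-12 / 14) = -744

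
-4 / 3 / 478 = -2 / 717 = -0.00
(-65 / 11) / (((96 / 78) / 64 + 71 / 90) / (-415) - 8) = 63121500 / 85477601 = 0.74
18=18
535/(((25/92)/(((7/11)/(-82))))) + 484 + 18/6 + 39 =510.72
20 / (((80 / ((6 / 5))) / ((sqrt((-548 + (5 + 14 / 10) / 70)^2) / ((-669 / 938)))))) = -6424228 / 27875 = -230.47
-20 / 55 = -4 / 11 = -0.36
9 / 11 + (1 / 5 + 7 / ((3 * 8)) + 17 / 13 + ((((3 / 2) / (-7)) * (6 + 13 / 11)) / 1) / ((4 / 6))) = 37129 / 120120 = 0.31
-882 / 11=-80.18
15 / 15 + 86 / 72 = 79 / 36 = 2.19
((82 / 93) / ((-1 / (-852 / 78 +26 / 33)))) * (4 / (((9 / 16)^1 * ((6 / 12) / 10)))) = 456366080 / 359073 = 1270.96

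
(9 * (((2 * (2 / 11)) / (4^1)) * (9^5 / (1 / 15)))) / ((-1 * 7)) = -7971615 / 77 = -103527.47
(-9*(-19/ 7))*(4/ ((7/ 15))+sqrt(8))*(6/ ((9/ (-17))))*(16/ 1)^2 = -29767680/ 49 - 992256*sqrt(2)/ 7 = -807969.66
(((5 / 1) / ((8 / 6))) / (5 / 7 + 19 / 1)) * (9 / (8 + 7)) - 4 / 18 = -179 / 1656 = -0.11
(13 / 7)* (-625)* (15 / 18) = -40625 / 42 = -967.26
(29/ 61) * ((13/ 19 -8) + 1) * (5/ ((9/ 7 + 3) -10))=3045/ 1159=2.63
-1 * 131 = -131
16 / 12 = 4 / 3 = 1.33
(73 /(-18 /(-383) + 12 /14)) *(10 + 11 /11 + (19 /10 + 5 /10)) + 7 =13197611 /12120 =1088.91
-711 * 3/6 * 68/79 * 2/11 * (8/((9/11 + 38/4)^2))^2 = -834121728/2655237841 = -0.31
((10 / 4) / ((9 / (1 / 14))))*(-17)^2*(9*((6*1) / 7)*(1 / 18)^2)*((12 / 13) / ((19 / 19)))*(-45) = -7225 / 1274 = -5.67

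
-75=-75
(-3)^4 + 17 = 98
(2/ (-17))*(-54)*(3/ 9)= 2.12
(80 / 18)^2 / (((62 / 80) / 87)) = 1856000 / 837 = 2217.44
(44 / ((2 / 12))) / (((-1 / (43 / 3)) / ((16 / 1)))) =-60544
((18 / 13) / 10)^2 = 81 / 4225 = 0.02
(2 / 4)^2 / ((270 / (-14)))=-7 / 540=-0.01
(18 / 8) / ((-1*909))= -1 / 404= -0.00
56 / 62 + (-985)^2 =30077003 / 31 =970225.90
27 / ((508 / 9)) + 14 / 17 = 11243 / 8636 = 1.30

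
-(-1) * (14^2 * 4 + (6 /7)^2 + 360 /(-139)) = 5327188 /6811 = 782.14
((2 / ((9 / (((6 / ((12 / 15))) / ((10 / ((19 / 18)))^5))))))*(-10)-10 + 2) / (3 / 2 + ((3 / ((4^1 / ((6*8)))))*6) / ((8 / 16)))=-90701740099 / 4914766368000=-0.02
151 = 151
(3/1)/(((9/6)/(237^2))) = 112338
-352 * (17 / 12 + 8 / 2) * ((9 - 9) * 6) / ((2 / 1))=0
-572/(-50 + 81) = -572/31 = -18.45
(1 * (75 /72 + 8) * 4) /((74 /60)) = 29.32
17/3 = 5.67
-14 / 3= -4.67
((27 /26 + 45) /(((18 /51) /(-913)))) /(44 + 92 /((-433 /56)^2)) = -1161096690831 /443977456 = -2615.22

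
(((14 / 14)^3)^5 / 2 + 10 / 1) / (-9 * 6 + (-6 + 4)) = -3 / 16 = -0.19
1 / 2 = 0.50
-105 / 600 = -7 / 40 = -0.18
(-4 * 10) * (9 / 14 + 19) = -5500 / 7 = -785.71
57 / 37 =1.54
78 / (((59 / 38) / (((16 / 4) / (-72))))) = -494 / 177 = -2.79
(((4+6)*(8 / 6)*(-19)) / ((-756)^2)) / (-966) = 95 / 207038916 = 0.00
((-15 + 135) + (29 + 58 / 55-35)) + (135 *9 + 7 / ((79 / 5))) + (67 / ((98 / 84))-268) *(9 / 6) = 30860289 / 30415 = 1014.64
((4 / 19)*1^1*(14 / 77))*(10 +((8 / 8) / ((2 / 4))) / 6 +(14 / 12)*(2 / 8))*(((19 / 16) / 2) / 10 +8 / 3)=44489 / 40128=1.11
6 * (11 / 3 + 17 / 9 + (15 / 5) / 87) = 2918 / 87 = 33.54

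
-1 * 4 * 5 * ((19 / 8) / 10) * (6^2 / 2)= -171 / 2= -85.50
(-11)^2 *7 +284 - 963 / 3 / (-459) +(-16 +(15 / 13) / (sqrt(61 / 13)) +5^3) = 1241.23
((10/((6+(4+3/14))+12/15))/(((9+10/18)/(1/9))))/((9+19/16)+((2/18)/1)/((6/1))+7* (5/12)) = 50400/62648119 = 0.00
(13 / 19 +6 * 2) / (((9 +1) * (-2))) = -241 / 380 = -0.63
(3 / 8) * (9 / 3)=9 / 8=1.12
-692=-692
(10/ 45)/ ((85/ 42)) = 28/ 255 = 0.11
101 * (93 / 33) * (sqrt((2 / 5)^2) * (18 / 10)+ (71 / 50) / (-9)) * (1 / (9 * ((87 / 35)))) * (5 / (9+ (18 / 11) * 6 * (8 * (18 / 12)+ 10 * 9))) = 0.04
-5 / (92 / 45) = -225 / 92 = -2.45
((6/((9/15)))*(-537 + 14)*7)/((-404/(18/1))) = 164745/101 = 1631.14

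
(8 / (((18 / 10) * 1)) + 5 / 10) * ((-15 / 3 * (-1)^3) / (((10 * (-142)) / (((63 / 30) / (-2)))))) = 623 / 34080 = 0.02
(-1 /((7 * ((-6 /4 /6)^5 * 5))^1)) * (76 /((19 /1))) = 4096 /35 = 117.03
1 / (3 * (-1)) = -1 / 3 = -0.33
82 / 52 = 41 / 26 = 1.58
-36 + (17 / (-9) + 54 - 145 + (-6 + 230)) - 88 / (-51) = 96.84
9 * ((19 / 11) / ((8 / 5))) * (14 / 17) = 5985 / 748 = 8.00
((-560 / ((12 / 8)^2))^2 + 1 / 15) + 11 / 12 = 61946.66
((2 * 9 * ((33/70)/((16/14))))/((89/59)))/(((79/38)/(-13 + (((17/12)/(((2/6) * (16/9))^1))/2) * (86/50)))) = -11659786677/449984000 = -25.91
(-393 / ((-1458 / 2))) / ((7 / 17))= 2227 / 1701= 1.31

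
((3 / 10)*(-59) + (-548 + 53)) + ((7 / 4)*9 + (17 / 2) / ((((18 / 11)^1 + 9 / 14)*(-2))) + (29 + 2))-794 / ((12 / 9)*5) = -4120141 / 7020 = -586.91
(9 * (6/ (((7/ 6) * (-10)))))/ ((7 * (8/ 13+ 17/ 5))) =-234/ 1421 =-0.16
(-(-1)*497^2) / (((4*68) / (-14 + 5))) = -2223081 / 272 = -8173.09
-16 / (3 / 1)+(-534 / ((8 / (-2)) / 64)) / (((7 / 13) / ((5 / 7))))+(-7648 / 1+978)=684806 / 147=4658.54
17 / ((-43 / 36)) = -612 / 43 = -14.23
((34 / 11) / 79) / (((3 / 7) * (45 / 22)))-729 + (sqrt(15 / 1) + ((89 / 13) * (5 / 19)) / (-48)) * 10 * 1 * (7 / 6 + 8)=-30869083543 / 42148080 + 275 * sqrt(15) / 3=-377.37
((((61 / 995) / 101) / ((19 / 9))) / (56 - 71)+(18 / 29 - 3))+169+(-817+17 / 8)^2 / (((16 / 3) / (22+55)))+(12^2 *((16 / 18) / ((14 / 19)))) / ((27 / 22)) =513707331526402569823 / 53583097881600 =9587115.19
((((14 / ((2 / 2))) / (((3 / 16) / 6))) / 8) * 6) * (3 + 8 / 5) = 7728 / 5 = 1545.60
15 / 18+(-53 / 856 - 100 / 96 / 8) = 4391 / 6848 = 0.64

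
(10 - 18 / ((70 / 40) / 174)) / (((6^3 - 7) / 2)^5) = -398656 / 2791447540343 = -0.00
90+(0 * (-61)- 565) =-475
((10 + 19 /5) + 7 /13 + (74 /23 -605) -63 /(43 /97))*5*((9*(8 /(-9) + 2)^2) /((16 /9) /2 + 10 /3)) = -2344989600 /244283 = -9599.48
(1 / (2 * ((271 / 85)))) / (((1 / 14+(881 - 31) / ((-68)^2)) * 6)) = 0.10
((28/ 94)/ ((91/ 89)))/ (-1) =-178/ 611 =-0.29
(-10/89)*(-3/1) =0.34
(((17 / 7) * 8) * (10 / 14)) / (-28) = -170 / 343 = -0.50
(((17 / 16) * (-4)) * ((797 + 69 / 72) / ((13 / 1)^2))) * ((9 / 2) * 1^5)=-976701 / 10816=-90.30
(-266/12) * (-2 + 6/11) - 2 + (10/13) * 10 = 16274/429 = 37.93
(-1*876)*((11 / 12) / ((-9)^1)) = 89.22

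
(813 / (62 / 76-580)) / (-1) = 30894 / 22009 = 1.40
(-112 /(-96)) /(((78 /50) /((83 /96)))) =14525 /22464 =0.65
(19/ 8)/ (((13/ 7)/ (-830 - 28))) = -4389/ 4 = -1097.25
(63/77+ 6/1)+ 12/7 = 657/77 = 8.53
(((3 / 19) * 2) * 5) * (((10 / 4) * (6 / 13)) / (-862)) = -0.00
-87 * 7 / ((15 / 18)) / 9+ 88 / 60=-1196 / 15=-79.73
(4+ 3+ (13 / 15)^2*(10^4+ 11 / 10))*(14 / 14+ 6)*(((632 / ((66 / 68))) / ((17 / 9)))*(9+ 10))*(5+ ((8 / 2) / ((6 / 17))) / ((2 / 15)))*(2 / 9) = 6894674143.53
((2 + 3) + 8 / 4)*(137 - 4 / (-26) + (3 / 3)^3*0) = 12481 / 13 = 960.08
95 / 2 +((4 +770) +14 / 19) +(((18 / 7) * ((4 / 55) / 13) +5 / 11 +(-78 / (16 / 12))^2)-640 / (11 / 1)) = 1592565077 / 380380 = 4186.77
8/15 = 0.53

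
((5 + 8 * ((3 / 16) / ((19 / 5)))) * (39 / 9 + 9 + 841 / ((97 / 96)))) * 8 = 10620640 / 291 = 36497.04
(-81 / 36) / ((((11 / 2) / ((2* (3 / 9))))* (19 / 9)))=-27 / 209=-0.13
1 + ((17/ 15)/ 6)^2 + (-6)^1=-40211/ 8100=-4.96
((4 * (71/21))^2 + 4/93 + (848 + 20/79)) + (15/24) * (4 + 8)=2243588231/2160018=1038.69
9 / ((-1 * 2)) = -9 / 2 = -4.50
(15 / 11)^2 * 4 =900 / 121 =7.44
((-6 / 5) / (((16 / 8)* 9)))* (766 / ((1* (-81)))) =766 / 1215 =0.63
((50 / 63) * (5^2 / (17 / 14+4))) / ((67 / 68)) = 170000 / 44019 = 3.86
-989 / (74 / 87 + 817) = -86043 / 71153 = -1.21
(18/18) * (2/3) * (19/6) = 19/9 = 2.11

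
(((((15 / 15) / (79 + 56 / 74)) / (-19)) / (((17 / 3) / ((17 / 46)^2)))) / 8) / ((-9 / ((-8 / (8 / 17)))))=-10693 / 2847408096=-0.00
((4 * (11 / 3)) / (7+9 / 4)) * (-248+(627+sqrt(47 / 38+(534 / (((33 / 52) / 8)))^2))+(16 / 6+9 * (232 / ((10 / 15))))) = 1855216 / 333+8 * sqrt(7917605719082) / 2109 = 16244.80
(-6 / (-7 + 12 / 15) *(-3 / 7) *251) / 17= -22590 / 3689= -6.12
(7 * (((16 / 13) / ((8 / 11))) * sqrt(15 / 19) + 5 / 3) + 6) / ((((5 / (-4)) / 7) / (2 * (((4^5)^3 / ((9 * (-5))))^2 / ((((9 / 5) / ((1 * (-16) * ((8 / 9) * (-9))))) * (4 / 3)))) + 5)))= -109499872821539907407876 / 18225 - 318169441783342372468168 * sqrt(285) / 1500525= -9587849529088182128.55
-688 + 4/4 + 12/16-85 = -3085/4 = -771.25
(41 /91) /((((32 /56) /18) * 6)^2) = 2583 /208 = 12.42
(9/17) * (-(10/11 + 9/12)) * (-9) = 5913/748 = 7.91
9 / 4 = 2.25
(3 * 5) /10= 3 /2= 1.50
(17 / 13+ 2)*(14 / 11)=602 / 143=4.21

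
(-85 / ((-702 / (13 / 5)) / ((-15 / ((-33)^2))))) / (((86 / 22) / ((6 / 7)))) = -85 / 89397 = -0.00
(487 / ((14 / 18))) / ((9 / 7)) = 487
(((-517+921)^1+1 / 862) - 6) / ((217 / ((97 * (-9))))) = -1380213 / 862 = -1601.18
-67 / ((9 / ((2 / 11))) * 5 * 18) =-67 / 4455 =-0.02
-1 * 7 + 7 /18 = -119 /18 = -6.61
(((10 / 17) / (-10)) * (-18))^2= 324 / 289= 1.12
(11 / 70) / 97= 11 / 6790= 0.00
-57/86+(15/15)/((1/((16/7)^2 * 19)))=415511/4214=98.60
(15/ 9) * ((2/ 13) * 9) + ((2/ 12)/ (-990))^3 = 2.31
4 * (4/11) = 16/11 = 1.45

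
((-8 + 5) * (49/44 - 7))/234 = 259/3432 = 0.08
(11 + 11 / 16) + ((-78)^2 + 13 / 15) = 1463173 / 240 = 6096.55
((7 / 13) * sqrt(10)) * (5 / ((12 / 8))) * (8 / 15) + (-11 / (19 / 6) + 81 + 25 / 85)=112 * sqrt(10) / 117 + 25136 / 323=80.85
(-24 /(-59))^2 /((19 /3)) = 1728 /66139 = 0.03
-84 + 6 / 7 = -582 / 7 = -83.14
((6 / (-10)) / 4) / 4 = -3 / 80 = -0.04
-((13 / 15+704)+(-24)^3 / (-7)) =-281371 / 105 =-2679.72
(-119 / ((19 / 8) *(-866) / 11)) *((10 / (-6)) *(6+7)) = -340340 / 24681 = -13.79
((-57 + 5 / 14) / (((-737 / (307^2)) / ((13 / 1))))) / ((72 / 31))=30120001171 / 742896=40544.03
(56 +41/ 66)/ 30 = 3737/ 1980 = 1.89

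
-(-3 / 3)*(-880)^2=774400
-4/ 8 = -1/ 2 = -0.50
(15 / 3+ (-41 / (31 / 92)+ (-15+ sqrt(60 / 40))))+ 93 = -1199 / 31+ sqrt(6) / 2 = -37.45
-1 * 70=-70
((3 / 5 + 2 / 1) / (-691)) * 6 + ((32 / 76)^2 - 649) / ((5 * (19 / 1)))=-6.85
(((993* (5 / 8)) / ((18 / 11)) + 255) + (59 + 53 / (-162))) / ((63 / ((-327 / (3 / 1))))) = -97887995 / 81648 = -1198.90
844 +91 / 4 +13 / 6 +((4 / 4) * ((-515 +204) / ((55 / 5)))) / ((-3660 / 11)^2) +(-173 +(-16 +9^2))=760.92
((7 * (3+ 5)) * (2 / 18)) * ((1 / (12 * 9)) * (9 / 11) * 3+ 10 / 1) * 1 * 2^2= 2744 / 11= 249.45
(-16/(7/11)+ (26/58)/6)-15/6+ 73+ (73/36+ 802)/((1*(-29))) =129401/7308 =17.71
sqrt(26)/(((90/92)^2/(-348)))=-245456 * sqrt(26)/675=-1854.20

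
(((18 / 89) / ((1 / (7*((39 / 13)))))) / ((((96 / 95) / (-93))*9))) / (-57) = 0.76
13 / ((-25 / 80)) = -208 / 5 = -41.60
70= 70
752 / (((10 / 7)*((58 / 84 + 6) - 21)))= -110544 / 3005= -36.79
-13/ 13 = -1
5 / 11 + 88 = 973 / 11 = 88.45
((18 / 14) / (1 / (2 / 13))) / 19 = 18 / 1729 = 0.01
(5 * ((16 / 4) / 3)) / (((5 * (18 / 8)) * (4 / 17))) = 68 / 27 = 2.52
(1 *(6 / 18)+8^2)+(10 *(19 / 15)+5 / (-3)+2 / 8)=907 / 12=75.58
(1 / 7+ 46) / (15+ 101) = 323 / 812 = 0.40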